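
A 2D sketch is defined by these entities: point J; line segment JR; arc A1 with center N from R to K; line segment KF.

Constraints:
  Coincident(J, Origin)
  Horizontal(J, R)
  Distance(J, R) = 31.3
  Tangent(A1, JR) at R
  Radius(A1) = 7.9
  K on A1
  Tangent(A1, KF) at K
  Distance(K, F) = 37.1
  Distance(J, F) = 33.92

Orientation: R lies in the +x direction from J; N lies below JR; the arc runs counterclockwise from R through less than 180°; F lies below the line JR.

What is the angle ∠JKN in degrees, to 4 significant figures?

152.7°

J is at the origin; J and R share the same y with |JR| = 31.3 and R on the +x side, so R = (31.30, 0.000). The tangent condition forces NR to be normal to JR, so N = R + (0, -7.9) = (31.30, -7.900). Since NK ⟂ KF (tangency), |NF| = √(7.9² + 37.1²) = 37.93 regardless of where K sits on A1. So F lies on both circle(J, 33.92) and circle(N, 37.93); the below-JR intersection is F = (3.527, -33.74). K is the foot of the tangent from F: K = (24.83, -3.363).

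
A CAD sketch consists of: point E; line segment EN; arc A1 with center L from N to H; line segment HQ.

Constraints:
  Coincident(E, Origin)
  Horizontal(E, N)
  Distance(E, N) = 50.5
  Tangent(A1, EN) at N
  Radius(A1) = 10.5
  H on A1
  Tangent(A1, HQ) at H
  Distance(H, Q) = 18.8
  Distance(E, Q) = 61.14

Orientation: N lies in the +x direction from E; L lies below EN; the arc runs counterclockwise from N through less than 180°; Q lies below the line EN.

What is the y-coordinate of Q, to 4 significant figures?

-31.97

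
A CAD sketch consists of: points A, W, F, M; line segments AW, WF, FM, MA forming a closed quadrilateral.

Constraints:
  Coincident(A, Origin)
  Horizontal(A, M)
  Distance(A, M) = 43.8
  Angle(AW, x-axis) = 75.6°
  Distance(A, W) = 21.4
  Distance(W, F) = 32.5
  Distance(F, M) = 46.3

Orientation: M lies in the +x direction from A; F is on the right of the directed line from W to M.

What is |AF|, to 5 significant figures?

11.181

Checks: |WF| = 32.50 ✓; |FM| = 46.30 ✓.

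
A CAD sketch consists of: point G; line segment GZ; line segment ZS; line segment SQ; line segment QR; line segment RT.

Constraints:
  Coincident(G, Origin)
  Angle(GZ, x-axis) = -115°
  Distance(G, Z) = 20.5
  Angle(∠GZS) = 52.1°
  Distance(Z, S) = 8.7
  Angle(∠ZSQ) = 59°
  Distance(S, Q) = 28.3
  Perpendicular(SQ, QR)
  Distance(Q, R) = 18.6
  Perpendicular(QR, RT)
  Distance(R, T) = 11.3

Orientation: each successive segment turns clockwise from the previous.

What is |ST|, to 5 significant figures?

25.198

SQ ⟂ QR, so QR runs at -93.900°; with |QR| = 18.6, R = (14.342, -31.316). The perpendicularity gives RT at right angles to QR, so RT runs at 176.10°; with |RT| = 11.3, T = (3.0686, -30.548). Then |ST| = |T − S| = 25.198.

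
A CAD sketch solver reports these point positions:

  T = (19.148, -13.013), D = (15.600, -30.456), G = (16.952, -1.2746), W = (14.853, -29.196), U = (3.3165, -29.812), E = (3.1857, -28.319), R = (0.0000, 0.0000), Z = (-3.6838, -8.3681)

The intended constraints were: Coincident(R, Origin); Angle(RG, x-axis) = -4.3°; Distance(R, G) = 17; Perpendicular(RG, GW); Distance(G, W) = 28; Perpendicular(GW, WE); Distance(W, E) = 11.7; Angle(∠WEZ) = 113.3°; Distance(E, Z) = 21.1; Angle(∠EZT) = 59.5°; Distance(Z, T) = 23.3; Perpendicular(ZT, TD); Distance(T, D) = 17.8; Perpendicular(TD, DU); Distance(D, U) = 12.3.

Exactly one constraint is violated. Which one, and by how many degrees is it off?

Perpendicular(TD, DU) — off by 8.50°.

R = (0.00, 0.00) ✓; RG at -4.300° ✓; |RG| = 17.00 ✓; ∠(RG, GW) = 90.00° ✓; |GW| = 28.00 ✓; ∠(GW, WE) = 90.00° ✓; |WE| = 11.70 ✓; ∠WEZ = 113.3° ✓; |EZ| = 21.10 ✓; ∠EZT = 59.50° ✓; |ZT| = 23.30 ✓; ∠(ZT, TD) = 90.00° ✓; |TD| = 17.80 ✓; ∠(TD, DU) = 81.50° ✗; |DU| = 12.30 ✓.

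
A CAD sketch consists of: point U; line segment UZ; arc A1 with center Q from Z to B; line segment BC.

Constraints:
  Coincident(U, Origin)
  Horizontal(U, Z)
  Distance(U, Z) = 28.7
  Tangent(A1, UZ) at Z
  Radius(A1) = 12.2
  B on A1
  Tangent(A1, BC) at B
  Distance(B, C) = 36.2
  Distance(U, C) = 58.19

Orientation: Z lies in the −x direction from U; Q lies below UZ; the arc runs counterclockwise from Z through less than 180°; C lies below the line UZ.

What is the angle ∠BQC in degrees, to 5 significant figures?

71.375°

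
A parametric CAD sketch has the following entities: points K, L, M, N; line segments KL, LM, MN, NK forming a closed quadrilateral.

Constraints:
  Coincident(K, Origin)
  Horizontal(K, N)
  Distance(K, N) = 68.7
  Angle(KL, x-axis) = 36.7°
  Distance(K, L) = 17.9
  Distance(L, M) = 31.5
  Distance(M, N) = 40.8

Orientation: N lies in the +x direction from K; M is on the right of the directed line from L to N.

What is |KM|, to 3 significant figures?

35.0

K is at the origin; K and N share the same y with |KN| = 68.7 and N in +x, so N = (68.7, 0). KL runs at 36.7° with |KL| = 17.9, so L = (14.4, 10.7). M is determined by |LM| = 31.5 and |MN| = 40.8 together: it lies at the intersection of circle(L, 31.5) and circle(N, 40.8). With |LN| = 55.4, the foot of the radical line on LN is 21.6 from L and the perpendicular offset is √(31.5² − 21.6²) = 22.9. Taking the right-of-LN solution: M = (31.1, -16.0).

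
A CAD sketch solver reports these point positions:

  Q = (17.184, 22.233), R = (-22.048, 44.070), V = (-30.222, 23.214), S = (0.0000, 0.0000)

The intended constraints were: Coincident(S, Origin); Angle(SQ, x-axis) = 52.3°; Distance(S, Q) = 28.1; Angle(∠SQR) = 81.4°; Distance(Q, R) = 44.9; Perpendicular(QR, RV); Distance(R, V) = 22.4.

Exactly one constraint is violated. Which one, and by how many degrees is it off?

Perpendicular(QR, RV) — off by 7.70°.

S = (0.00, 0.00) ✓; SQ at 52.30° ✓; |SQ| = 28.10 ✓; ∠SQR = 81.40° ✓; |QR| = 44.90 ✓; ∠(QR, RV) = 97.70° ✗; |RV| = 22.40 ✓.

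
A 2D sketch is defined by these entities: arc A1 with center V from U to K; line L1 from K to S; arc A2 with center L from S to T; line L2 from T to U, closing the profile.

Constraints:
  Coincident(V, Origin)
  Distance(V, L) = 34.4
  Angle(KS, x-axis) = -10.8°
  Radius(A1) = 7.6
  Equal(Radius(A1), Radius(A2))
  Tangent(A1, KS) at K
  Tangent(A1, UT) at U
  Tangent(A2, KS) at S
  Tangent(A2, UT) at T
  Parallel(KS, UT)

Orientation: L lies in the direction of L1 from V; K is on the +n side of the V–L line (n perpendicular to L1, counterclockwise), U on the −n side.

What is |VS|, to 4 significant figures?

35.23

The slot axis is L1's direction at -10.8°, so u = (cos -10.8°, sin -10.8°) = (0.9823, -0.1874) and n = (−sin -10.8°, cos -10.8°) = (0.1874, 0.9823). V is at the origin and L lies 34.4 along u from V, so L = 34.4·u = (33.79, -6.446). Tangency of A1 to both parallel lines with radius 7.6 puts K and U at V ± 7.6·n: K = (1.424, 7.465), U = (-1.424, -7.465). Equal radii place S and T the same way about L: S = L + 7.6·n = (35.21, 1.019), T = L − 7.6·n = (32.37, -13.91). Then |VS| = |S − V| = 35.23.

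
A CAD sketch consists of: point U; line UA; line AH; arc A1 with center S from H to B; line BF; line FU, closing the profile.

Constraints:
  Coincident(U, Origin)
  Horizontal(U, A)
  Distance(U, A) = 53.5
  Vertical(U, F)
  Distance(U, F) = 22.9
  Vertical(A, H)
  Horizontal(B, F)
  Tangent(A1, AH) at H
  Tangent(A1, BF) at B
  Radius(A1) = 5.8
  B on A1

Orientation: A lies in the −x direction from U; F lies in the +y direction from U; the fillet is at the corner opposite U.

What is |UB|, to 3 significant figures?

52.9

U is at the origin; UA is horizontal with |UA| = 53.5 and A on the −x side, so A = (-53.5, 0.00). U and F share the same x with |UF| = 22.9 and F on the +y side, so F = (0.00, 22.9). The virtual corner opposite U is at (-53.5, 22.9). Since A1 is tangent to AH there, SH ⟂ AH and A1 meets BF tangentially, so SB is at right angles to BF, with radius 5.8, so the center S sits 5.8 in from both sides at S = (-47.7, 17.1). That places the tangent points at H = (-53.5, 17.1) on AH and B = (-47.7, 22.9) on BF. Then |UB| = |B − U| = 52.9.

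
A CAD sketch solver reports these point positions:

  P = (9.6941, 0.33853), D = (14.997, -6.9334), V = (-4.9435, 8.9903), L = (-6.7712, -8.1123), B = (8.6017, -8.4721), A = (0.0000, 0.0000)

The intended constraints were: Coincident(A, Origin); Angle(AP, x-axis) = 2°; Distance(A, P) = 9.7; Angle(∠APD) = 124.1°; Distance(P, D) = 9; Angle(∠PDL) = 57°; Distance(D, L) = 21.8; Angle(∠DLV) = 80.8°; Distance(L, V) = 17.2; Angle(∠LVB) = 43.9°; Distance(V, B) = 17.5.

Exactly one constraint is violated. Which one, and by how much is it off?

Distance(V, B) = 17.5 — off by 4.60.

A = (0.00, 0.00) ✓; AP at 2.000° ✓; |AP| = 9.700 ✓; ∠APD = 124.1° ✓; |PD| = 9.000 ✓; ∠PDL = 57.00° ✓; |DL| = 21.80 ✓; ∠DLV = 80.80° ✓; |LV| = 17.20 ✓; ∠LVB = 43.90° ✓; |VB| = 22.10 ✗.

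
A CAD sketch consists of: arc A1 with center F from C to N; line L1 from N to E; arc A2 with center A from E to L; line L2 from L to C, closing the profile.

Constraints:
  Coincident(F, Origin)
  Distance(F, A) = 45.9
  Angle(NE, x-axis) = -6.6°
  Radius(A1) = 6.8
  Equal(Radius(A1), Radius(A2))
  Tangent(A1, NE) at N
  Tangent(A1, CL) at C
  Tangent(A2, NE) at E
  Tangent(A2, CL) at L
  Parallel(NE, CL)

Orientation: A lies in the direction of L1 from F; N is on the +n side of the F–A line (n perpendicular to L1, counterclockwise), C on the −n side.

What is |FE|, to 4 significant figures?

46.40

The slot axis is L1's direction at -6.6°, so u = (cos -6.6°, sin -6.6°) = (0.9934, -0.1149) and n = (−sin -6.6°, cos -6.6°) = (0.1149, 0.9934). F is at the origin and A lies 45.9 along u from F, so A = 45.9·u = (45.60, -5.276). Tangency of A1 to both parallel lines with radius 6.8 puts N and C at F ± 6.8·n: N = (0.7816, 6.755), C = (-0.7816, -6.755). Equal radii place E and L the same way about A: E = A + 6.8·n = (46.38, 1.479), L = A − 6.8·n = (44.81, -12.03). Then |FE| = |E − F| = 46.40.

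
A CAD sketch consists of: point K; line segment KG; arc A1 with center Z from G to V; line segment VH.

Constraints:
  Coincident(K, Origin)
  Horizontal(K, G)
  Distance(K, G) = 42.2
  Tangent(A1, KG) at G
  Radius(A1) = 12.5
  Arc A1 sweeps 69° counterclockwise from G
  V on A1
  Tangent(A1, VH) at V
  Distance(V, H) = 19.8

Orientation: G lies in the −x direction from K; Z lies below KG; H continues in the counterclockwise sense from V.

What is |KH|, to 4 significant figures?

66.48

K is at the origin; KG is horizontal with |KG| = 42.2 and G on the −x side, so G = (-42.20, 0.000). Since A1 is tangent to KG there, ZG ⟂ KG, so Z = G + (0, -12.5) = (-42.20, -12.50). On A1, G sits at bearing 90° from Z; a 69° counterclockwise sweep puts V at bearing 159°, so V = Z + 12.5·(cos 159°, sin 159°) = (-53.87, -8.020). The tangent condition forces ZV to be normal to VH, so VH runs along (−sin 159°, cos 159°); with |VH| = 19.8, H = (-60.97, -26.51). Then |KH| = |H − K| = 66.48.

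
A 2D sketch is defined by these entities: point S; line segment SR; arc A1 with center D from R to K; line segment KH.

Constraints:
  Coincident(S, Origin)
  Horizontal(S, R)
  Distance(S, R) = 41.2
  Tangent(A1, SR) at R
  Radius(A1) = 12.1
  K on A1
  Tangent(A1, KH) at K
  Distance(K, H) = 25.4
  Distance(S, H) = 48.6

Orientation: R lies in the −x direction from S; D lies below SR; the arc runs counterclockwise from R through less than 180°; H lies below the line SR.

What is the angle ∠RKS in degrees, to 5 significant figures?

45.935°

S is at the origin; SR is horizontal with |SR| = 41.2 and R on the −x side, so R = (-41.200, 0.0000). Since A1 is tangent to SR there, DR ⟂ SR, so D = R + (0, -12.1) = (-41.200, -12.100). Since DK ⟂ KH (tangency), |DH| = √(12.1² + 25.4²) = 28.135 regardless of where K sits on A1. So H lies on both circle(S, 48.6) and circle(D, 28.135); the below-SR intersection is H = (-30.268, -38.024). K is the foot of the tangent from H: K = (-49.243, -21.140).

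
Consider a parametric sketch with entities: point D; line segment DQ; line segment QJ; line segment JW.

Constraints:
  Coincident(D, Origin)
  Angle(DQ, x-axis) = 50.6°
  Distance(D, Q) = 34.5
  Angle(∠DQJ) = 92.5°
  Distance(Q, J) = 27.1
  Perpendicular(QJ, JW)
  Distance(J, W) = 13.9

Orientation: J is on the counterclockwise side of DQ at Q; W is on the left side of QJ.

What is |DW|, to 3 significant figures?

35.2

D is at the origin; DQ runs at 50.6° with length 34.5, so Q = 34.5·(cos 50.6°, sin 50.6°) = (21.9, 26.7). ∠DQJ = 92.5°, so QJ runs at 50.6° + (180° − 92.5°) = 138° from the x-axis; with |QJ| = 27.1, J = Q + 27.1·(cos 138°, sin 138°) = (1.73, 44.8). QJ is perpendicular to JW; with |JW| = 13.9 on the left of QJ, W = J + 13.9·(-0.668, -0.744) = (-7.56, 34.4). Then |DW| = |W − D| = 35.2.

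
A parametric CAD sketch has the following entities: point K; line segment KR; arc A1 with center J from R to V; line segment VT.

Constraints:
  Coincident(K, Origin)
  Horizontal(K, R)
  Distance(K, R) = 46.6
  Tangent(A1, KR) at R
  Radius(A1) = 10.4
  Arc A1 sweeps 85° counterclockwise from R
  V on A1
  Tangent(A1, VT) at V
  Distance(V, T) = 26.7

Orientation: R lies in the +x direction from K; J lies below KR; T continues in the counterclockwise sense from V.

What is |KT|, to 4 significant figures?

49.52

K is at the origin; K and R share the same y with |KR| = 46.6 and R on the +x side, so R = (46.60, 0.000). Since A1 is tangent to KR there, JR ⟂ KR, so J = R + (0, -10.4) = (46.60, -10.40). On A1, R sits at bearing 90° from J; an 85° counterclockwise sweep puts V at bearing 175°, so V = J + 10.4·(cos 175°, sin 175°) = (36.24, -9.494). A1 meets VT tangentially, so JV is at right angles to VT, so VT runs along (−sin 175°, cos 175°); with |VT| = 26.7, T = (33.91, -36.09). Then |KT| = |T − K| = 49.52.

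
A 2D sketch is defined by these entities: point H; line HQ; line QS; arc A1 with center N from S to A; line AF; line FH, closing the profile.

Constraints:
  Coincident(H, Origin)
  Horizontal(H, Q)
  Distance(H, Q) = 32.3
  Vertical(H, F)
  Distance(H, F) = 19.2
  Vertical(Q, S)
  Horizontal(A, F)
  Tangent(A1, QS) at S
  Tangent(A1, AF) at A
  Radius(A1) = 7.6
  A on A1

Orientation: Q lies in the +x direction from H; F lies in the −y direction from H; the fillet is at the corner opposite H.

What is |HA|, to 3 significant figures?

31.3

H is at the origin; H and Q share the same y with |HQ| = 32.3 and Q on the +x side, so Q = (32.3, 0.00). H and F share the same x with |HF| = 19.2 and F on the −y side, so F = (0.00, -19.2). The virtual corner opposite H is at (32.3, -19.2). Since A1 is tangent to QS there, NS ⟂ QS and tangency of A1 to AF means the radius NA is perpendicular to AF, with radius 7.6, so the center N sits 7.6 in from both sides at N = (24.7, -11.6). That places the tangent points at S = (32.3, -11.6) on QS and A = (24.7, -19.2) on AF. Then |HA| = |A − H| = 31.3.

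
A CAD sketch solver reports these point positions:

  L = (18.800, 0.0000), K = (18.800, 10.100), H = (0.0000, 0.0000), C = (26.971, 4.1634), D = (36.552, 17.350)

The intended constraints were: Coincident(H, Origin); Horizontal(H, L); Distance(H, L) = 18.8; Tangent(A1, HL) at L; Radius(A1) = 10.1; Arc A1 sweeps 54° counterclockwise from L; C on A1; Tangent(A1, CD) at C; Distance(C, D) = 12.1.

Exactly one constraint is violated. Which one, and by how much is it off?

Distance(C, D) = 12.1 — off by 4.20.

H = (0.00, 0.00) ✓; H.y = 0.00, L.y = 0.00 ✓; |HL| = 18.80 ✓; ∠(KL, LH) = 90.00° ✓; |KL| = 10.10 ✓; bearing(K→C) − bearing(K→L) = 54.00° ✓; |KC| = 10.10 ✓; ∠(KC, CD) = 90.00° ✓; |CD| = 16.30 ✗.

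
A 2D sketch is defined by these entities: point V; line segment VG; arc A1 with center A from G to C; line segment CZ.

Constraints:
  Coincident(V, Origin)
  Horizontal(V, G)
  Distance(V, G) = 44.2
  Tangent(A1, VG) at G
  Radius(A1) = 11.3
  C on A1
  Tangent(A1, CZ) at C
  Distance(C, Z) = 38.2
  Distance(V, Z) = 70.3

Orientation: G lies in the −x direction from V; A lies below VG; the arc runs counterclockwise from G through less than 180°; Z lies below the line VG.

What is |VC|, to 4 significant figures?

56.90

Checks: V = (0.00, 0.00) ✓; |AC| = 11.30 ✓; ∠(AC, CZ) = 90.00° ✓; |CZ| = 38.20 ✓; |VZ| = 70.30 ✓.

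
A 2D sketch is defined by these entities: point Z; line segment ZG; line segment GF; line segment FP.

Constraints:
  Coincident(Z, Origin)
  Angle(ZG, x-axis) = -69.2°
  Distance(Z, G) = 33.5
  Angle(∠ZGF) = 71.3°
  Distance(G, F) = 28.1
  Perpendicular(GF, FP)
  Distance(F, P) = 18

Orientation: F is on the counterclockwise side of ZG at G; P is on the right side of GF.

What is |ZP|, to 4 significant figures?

52.67

Z is at the origin; ZG runs at -69.2° with length 33.5, so G = 33.5·(cos -69.2°, sin -69.2°) = (11.90, -31.32). ∠ZGF = 71.3°, so GF runs at -69.2° + (180° − 71.3°) = 39.50° from the x-axis; with |GF| = 28.1, F = G + 28.1·(cos 39.50°, sin 39.50°) = (33.58, -13.44). GF is perpendicular to FP; with |FP| = 18.0 on the right of GF, P = F + 18.0·(0.6361, -0.7716) = (45.03, -27.33). Then |ZP| = |P − Z| = 52.67.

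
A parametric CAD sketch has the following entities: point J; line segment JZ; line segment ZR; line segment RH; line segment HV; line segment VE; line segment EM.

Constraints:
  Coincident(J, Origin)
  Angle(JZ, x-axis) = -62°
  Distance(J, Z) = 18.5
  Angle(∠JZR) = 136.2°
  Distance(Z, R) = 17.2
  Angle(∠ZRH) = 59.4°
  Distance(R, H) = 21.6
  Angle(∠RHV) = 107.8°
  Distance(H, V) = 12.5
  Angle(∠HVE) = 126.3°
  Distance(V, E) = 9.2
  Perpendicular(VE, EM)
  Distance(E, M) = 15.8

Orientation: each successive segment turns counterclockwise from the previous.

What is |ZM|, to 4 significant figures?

4.957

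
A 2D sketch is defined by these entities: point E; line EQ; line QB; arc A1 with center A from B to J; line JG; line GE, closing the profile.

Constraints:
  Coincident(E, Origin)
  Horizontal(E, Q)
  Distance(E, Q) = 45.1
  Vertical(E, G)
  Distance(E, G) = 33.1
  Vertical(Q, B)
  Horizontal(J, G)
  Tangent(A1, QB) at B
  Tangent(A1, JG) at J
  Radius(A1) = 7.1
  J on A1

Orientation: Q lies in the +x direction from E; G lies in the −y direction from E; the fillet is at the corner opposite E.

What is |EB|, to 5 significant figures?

52.058

E is at the origin; E and Q share the same y with |EQ| = 45.1 and Q on the +x side, so Q = (45.100, 0.0000). EG is vertical with |EG| = 33.1 and G on the −y side, so G = (0.0000, -33.100). The virtual corner opposite E is at (45.100, -33.100). The tangent condition forces AB to be normal to QB and tangency of A1 to JG means the radius AJ is perpendicular to JG, with radius 7.1, so the center A sits 7.1 in from both sides at A = (38.000, -26.000). That places the tangent points at B = (45.100, -26.000) on QB and J = (38.000, -33.100) on JG. Then |EB| = |B − E| = 52.058.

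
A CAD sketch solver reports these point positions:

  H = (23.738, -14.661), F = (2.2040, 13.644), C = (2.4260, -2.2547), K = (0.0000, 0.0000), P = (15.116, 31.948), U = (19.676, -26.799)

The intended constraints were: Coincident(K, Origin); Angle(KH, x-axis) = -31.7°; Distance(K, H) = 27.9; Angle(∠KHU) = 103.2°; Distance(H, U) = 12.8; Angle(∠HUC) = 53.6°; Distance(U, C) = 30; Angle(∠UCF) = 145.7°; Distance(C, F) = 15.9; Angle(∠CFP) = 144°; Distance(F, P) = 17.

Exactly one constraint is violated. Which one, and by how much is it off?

Distance(F, P) = 17 — off by 5.40.

K = (0.00, 0.00) ✓; KH at -31.70° ✓; |KH| = 27.90 ✓; ∠KHU = 103.2° ✓; |HU| = 12.80 ✓; ∠HUC = 53.60° ✓; |UC| = 30.00 ✓; ∠UCF = 145.7° ✓; |CF| = 15.90 ✓; ∠CFP = 144.0° ✓; |FP| = 22.40 ✗.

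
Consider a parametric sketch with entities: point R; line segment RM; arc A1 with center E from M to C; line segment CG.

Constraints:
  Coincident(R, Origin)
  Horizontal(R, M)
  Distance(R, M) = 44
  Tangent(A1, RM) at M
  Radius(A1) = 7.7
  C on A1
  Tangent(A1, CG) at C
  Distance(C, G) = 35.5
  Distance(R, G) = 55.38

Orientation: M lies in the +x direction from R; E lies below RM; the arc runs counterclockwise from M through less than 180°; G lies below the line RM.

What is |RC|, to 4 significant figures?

37.06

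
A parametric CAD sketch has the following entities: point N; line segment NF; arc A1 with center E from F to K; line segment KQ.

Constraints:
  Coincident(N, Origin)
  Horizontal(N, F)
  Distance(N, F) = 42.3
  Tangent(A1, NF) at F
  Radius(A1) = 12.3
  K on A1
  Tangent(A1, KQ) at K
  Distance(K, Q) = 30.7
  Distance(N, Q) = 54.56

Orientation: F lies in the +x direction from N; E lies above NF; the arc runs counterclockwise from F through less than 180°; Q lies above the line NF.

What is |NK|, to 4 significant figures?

55.58

Checks: |EK| = 12.30 ✓; ∠(EK, KQ) = 90.00° ✓; |KQ| = 30.70 ✓; |NQ| = 54.56 ✓.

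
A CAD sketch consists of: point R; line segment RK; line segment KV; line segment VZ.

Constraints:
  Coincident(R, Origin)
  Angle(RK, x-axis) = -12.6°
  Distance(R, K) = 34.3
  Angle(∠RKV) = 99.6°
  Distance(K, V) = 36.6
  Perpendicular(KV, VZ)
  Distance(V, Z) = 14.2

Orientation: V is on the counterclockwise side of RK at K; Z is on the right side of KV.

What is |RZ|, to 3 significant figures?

64.0

R is at the origin; RK runs at -12.6° with length 34.3, so K = 34.3·(cos -12.6°, sin -12.6°) = (33.5, -7.48). ∠RKV = 99.6°, so KV runs at -12.6° + (180° − 99.6°) = 67.8° from the x-axis; with |KV| = 36.6, V = K + 36.6·(cos 67.8°, sin 67.8°) = (47.3, 26.4). KV ⟂ VZ; with |VZ| = 14.2 on the right of KV, Z = V + 14.2·(0.926, -0.378) = (60.5, 21.0). Then |RZ| = |Z − R| = 64.0.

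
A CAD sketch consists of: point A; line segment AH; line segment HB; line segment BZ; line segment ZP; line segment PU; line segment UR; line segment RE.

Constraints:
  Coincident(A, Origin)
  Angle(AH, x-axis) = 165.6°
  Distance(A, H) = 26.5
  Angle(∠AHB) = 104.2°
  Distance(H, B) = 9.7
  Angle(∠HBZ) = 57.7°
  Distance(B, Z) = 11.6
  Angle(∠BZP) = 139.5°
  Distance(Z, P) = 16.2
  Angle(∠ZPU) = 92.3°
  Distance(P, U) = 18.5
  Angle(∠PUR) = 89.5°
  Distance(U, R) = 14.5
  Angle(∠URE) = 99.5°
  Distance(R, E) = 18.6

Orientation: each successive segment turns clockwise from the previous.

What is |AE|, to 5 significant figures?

20.137

A is at the origin; AH runs at 165.6° with length 26.5, so H = (-25.667, 6.5903). ∠AHB = 104.2° gives HB at 89.800° from the x-axis; with |HB| = 9.7, B = (-25.634, 16.290). ∠HBZ = 57.7° gives BZ at -32.500° from the x-axis; with |BZ| = 11.6, Z = (-15.850, 10.058). ∠BZP = 139.5° gives ZP at -73.000° from the x-axis; with |ZP| = 16.2, P = (-11.114, -5.4346). ∠ZPU = 92.3° gives PU at -160.70° from the x-axis; with |PU| = 18.5, U = (-28.574, -11.549). ∠PUR = 89.5° gives UR at 108.80° from the x-axis; with |UR| = 14.5, R = (-33.247, 2.1773). ∠URE = 99.5° gives RE at 28.300° from the x-axis; with |RE| = 18.6, E = (-16.870, 10.995). Then |AE| = |E − A| = 20.137.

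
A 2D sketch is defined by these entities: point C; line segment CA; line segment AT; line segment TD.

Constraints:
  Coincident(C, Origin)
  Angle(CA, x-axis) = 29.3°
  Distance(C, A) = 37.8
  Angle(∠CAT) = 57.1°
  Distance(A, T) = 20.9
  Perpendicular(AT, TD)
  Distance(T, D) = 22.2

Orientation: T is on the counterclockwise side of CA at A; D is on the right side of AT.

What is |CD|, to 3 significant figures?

53.9

∠CAT = 57.1°, so AT runs at 29.3° + (180° − 57.1°) = 152° from the x-axis; with |AT| = 20.9, T = A + 20.9·(cos 152°, sin 152°) = (14.5, 28.2). AT ⟂ TD; with |TD| = 22.2 on the right of AT, D = T + 22.2·(0.466, 0.885) = (24.8, 47.9). Then |CD| = |D − C| = 53.9.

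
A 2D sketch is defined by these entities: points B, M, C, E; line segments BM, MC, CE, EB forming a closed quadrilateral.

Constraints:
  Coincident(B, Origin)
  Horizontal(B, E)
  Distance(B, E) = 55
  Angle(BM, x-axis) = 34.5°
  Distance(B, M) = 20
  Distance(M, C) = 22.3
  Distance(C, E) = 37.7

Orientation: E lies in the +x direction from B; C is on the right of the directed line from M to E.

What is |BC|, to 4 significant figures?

21.78

B is at the origin; B and E share the same y with |BE| = 55.0 and E in +x, so E = (55.0, 0). BM runs at 34.5° with |BM| = 20.0, so M = (16.48, 11.33). C is determined by |MC| = 22.3 and |CE| = 37.7 together: it lies at the intersection of circle(M, 22.3) and circle(E, 37.7). With |ME| = 40.15, the foot of the radical line on ME is 8.567 from M and the perpendicular offset is √(22.3² − 8.567²) = 20.59. Taking the right-of-ME solution: C = (18.89, -10.84).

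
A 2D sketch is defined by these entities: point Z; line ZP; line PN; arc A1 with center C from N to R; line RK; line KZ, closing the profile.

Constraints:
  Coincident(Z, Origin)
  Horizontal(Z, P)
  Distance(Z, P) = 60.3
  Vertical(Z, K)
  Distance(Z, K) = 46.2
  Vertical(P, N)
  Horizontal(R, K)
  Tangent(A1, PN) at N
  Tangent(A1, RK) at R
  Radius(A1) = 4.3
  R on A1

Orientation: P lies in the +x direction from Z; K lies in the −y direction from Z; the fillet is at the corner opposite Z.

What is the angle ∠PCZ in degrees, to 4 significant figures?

59.06°

Z is at the origin; ZP is horizontal with |ZP| = 60.3 and P on the +x side, so P = (60.30, 0.000). ZK is vertical with |ZK| = 46.2 and K on the −y side, so K = (0.000, -46.20). The virtual corner opposite Z is at (60.30, -46.20). Since A1 is tangent to PN there, CN ⟂ PN and the tangent condition forces CR to be normal to RK, with radius 4.3, so the center C sits 4.3 in from both sides at C = (56.00, -41.90). Then cos ∠PCZ = CP·CZ / (|CP||CZ|), giving 59.06°.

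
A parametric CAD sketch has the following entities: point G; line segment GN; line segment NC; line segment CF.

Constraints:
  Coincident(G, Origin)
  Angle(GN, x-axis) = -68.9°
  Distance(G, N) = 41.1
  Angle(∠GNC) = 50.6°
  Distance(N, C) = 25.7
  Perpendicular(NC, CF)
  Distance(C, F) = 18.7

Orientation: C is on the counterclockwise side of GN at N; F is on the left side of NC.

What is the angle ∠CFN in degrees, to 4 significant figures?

53.96°

∠GNC = 50.6°, so NC runs at -68.9° + (180° − 50.6°) = 60.50° from the x-axis; with |NC| = 25.7, C = N + 25.7·(cos 60.50°, sin 60.50°) = (27.45, -15.98). The perpendicularity gives CF at right angles to NC; with |CF| = 18.7 on the left of NC, F = C + 18.7·(-0.8704, 0.4924) = (11.18, -6.768). Then cos ∠CFN = FC·FN / (|FC||FN|), giving 53.96°.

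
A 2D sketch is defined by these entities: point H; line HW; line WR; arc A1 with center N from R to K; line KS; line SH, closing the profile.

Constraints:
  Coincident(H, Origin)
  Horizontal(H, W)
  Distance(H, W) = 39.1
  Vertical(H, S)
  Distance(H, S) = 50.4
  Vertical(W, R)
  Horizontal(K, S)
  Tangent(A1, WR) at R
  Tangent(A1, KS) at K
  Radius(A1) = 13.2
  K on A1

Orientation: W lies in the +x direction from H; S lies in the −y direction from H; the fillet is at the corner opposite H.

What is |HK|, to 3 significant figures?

56.7

H is at the origin; HW is horizontal with |HW| = 39.1 and W on the +x side, so W = (39.1, 0.00). H and S share the same x with |HS| = 50.4 and S on the −y side, so S = (0.00, -50.4). The virtual corner opposite H is at (39.1, -50.4). The tangent condition forces NR to be normal to WR and the tangent condition forces NK to be normal to KS, with radius 13.2, so the center N sits 13.2 in from both sides at N = (25.9, -37.2). That places the tangent points at R = (39.1, -37.2) on WR and K = (25.9, -50.4) on KS. Then |HK| = |K − H| = 56.7.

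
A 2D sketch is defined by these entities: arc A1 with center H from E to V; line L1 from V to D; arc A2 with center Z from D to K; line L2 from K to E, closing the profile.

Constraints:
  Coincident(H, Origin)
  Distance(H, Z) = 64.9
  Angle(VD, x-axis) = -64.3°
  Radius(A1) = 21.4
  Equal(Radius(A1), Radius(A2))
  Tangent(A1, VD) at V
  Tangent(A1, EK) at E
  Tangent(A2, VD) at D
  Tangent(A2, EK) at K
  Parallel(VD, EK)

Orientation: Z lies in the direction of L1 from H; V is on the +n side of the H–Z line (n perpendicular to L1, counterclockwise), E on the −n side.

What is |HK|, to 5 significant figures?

68.337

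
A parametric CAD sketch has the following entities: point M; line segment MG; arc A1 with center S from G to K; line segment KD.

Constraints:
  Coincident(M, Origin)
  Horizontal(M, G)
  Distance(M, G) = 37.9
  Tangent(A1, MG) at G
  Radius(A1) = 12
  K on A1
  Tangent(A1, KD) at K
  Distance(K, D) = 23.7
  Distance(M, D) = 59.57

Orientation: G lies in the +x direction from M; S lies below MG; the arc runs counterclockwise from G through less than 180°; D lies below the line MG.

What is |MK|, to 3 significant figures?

36.1

M is at the origin; MG is horizontal with |MG| = 37.9 and G on the +x side, so G = (37.9, 0.00). Since A1 is tangent to MG there, SG ⟂ MG, so S = G + (0, -12) = (37.9, -12.0). Since SK ⟂ KD (tangency), |SD| = √(12.0² + 23.7²) = 26.6 regardless of where K sits on A1. So D lies on both circle(M, 59.57) and circle(S, 26.6); the below-MG intersection is D = (46.6, -37.1). K is the foot of the tangent from D: K = (29.6, -20.6).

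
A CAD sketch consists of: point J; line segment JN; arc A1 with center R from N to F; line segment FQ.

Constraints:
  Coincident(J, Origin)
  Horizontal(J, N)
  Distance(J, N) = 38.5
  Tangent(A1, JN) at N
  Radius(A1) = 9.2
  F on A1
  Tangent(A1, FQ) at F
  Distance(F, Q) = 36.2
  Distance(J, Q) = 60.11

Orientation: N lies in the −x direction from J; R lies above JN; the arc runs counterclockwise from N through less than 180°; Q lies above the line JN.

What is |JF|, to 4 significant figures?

31.66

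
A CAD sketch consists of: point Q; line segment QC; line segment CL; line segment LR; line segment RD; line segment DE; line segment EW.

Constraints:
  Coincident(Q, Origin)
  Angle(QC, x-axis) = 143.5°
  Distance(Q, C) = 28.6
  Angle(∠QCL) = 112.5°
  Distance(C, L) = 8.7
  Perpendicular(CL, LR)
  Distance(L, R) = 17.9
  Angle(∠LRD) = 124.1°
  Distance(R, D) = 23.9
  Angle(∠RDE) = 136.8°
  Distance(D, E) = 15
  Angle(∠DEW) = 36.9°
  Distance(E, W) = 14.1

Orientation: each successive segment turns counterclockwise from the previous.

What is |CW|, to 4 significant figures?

26.07

Q is at the origin; QC runs at 143.5° with length 28.6, so C = (-22.99, 17.01). ∠QCL = 112.5° gives CL at -149.0° from the x-axis; with |CL| = 8.7, L = (-30.45, 12.53). CL ⟂ LR, so LR runs at -59.00°; with |LR| = 17.9, R = (-21.23, -2.812). ∠LRD = 124.1° gives RD at -3.100° from the x-axis; with |RD| = 23.9, D = (2.637, -4.105). ∠RDE = 136.8° gives DE at 40.10° from the x-axis; with |DE| = 15.0, E = (14.11, 5.557). ∠DEW = 36.9° gives EW at -176.8° from the x-axis; with |EW| = 14.1, W = (0.03235, 4.770). Then |CW| = |W − C| = 26.07.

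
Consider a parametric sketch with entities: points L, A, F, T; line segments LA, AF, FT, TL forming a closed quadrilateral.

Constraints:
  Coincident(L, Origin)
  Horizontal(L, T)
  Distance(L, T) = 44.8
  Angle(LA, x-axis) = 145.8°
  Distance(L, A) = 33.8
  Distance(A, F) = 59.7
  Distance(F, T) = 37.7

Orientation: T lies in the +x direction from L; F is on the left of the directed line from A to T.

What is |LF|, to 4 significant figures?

45.54

L is at the origin; LT is horizontal with |LT| = 44.8 and T in +x, so T = (44.8, 0). LA runs at 145.8° with |LA| = 33.8, so A = (-27.96, 19.00). F is determined by |AF| = 59.7 and |FT| = 37.7 together: it lies at the intersection of circle(A, 59.7) and circle(T, 37.7). With |AT| = 75.19, the foot of the radical line on AT is 51.85 from A and the perpendicular offset is √(59.7² − 51.85²) = 29.60. Taking the left-of-AT solution: F = (29.69, 34.54).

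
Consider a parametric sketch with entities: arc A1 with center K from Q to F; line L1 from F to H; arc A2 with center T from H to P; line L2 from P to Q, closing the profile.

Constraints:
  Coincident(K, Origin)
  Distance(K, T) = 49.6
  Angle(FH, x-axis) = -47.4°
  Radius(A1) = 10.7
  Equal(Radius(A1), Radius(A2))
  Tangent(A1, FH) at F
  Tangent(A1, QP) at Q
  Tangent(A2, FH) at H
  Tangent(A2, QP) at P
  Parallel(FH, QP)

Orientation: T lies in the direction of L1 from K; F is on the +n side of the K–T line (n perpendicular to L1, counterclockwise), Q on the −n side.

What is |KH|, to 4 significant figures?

50.74

The slot axis is L1's direction at -47.4°, so u = (cos -47.4°, sin -47.4°) = (0.6769, -0.7361) and n = (−sin -47.4°, cos -47.4°) = (0.7361, 0.6769). K is at the origin and T lies 49.6 along u from K, so T = 49.6·u = (33.57, -36.51). Tangency of A1 to both parallel lines with radius 10.7 puts F and Q at K ± 10.7·n: F = (7.876, 7.243), Q = (-7.876, -7.243). Equal radii place H and P the same way about T: H = T + 10.7·n = (41.45, -29.27), P = T − 10.7·n = (25.70, -43.75). Then |KH| = |H − K| = 50.74.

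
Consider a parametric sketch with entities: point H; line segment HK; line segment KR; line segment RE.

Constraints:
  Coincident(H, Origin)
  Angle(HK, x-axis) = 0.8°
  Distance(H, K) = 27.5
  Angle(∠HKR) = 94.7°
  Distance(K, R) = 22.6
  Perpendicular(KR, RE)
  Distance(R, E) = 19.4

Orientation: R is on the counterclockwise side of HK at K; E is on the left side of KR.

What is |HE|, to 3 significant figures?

26.1

H is at the origin; HK runs at 0.8° with length 27.5, so K = 27.5·(cos 0.8°, sin 0.8°) = (27.5, 0.384). ∠HKR = 94.7°, so KR runs at 0.8° + (180° − 94.7°) = 86.1° from the x-axis; with |KR| = 22.6, R = K + 22.6·(cos 86.1°, sin 86.1°) = (29.0, 22.9). KR is perpendicular to RE; with |RE| = 19.4 on the left of KR, E = R + 19.4·(-0.998, 0.0680) = (9.68, 24.3). Then |HE| = |E − H| = 26.1.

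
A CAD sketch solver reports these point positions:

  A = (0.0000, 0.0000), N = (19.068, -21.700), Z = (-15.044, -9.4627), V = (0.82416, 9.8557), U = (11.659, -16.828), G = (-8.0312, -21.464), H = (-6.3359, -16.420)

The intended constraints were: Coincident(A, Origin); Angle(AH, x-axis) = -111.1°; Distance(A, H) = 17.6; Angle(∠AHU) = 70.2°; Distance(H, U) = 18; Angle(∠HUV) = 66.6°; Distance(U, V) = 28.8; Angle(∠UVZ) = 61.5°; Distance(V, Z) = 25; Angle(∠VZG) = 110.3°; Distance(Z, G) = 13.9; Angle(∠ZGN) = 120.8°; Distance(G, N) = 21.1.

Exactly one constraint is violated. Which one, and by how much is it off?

Distance(G, N) = 21.1 — off by 6.00.

A = (0.00, 0.00) ✓; AH at -111.1° ✓; |AH| = 17.60 ✓; ∠AHU = 70.20° ✓; |HU| = 18.00 ✓; ∠HUV = 66.60° ✓; |UV| = 28.80 ✓; ∠UVZ = 61.50° ✓; |VZ| = 25.00 ✓; ∠VZG = 110.3° ✓; |ZG| = 13.90 ✓; ∠ZGN = 120.8° ✓; |GN| = 27.10 ✗.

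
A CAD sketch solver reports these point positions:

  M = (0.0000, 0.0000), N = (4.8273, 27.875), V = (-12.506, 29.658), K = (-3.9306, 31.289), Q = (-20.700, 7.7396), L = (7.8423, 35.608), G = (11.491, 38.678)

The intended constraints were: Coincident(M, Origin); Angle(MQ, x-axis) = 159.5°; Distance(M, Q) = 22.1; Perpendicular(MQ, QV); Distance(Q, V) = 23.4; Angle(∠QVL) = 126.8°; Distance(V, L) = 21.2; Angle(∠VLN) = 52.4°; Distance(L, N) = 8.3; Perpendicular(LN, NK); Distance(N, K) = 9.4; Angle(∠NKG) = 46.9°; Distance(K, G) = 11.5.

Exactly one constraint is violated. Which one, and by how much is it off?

Distance(K, G) = 11.5 — off by 5.60.

M = (0.00, 0.00) ✓; MQ at 159.5° ✓; |MQ| = 22.10 ✓; ∠(MQ, QV) = 90.00° ✓; |QV| = 23.40 ✓; ∠QVL = 126.8° ✓; |VL| = 21.20 ✓; ∠VLN = 52.40° ✓; |LN| = 8.300 ✓; ∠(LN, NK) = 90.00° ✓; |NK| = 9.400 ✓; ∠NKG = 46.90° ✓; |KG| = 17.10 ✗.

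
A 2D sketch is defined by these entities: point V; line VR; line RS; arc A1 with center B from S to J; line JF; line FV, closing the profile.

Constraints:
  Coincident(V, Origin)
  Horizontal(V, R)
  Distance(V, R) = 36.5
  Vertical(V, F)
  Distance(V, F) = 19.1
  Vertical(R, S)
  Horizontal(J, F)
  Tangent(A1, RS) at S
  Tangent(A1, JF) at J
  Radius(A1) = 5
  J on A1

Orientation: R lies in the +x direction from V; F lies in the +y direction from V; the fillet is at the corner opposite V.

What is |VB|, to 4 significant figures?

34.51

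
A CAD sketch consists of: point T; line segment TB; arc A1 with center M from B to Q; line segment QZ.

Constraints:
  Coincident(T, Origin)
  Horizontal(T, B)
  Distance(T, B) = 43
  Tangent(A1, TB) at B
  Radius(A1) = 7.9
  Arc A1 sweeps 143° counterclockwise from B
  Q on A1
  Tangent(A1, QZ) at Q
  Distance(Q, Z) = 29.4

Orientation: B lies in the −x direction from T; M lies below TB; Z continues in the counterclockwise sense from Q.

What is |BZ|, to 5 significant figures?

36.992

T is at the origin; TB is horizontal with |TB| = 43.0 and B on the −x side, so B = (-43.000, 0.0000). Tangency of A1 to TB means the radius MB is perpendicular to TB, so M = B + (0, -7.9) = (-43.000, -7.9000). On A1, B sits at bearing 90° from M; a 143° counterclockwise sweep puts Q at bearing 233°, so Q = M + 7.9·(cos 233°, sin 233°) = (-47.754, -14.209). A1 meets QZ tangentially, so MQ is at right angles to QZ, so QZ runs along (−sin 233°, cos 233°); with |QZ| = 29.4, Z = (-24.274, -31.903). Then |BZ| = |Z − B| = 36.992.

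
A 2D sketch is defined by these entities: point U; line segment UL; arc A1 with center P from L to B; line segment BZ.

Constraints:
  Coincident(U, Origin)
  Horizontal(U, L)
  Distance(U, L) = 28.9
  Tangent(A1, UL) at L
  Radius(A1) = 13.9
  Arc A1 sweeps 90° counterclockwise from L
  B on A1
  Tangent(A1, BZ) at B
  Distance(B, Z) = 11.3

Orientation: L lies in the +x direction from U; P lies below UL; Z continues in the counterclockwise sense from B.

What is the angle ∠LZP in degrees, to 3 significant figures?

22.0°

U is at the origin; UL is horizontal with |UL| = 28.9 and L on the +x side, so L = (28.9, 0.00). Tangency of A1 to UL means the radius PL is perpendicular to UL, so P = L + (0, -13.9) = (28.9, -13.9). On A1, L sits at bearing 90° from P; a 90° counterclockwise sweep puts B at bearing 180°, so B = P + 13.9·(cos 180°, sin 180°) = (15.0, -13.9). Since A1 is tangent to BZ there, PB ⟂ BZ, so BZ runs along (−sin 180°, cos 180°); with |BZ| = 11.3, Z = (15.0, -25.2). Then cos ∠LZP = ZL·ZP / (|ZL||ZP|), giving 22.0°.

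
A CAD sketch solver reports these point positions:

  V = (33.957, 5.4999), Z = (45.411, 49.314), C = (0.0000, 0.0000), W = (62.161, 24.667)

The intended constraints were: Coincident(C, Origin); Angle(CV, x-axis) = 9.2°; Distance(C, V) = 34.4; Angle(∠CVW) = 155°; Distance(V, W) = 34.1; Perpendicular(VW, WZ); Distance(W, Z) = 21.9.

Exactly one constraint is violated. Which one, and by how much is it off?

Distance(W, Z) = 21.9 — off by 7.90.

C = (0.00, 0.00) ✓; CV at 9.200° ✓; |CV| = 34.40 ✓; ∠CVW = 155.0° ✓; |VW| = 34.10 ✓; ∠(VW, WZ) = 90.00° ✓; |WZ| = 29.80 ✗.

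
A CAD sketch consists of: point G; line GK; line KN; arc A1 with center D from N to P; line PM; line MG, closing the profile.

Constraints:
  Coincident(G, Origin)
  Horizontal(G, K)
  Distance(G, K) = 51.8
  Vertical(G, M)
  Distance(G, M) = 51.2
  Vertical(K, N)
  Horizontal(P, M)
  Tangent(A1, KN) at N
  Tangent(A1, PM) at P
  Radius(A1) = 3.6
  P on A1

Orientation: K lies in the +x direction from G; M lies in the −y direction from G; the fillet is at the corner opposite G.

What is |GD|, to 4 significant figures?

67.74

G is at the origin; GK is horizontal with |GK| = 51.8 and K on the +x side, so K = (51.80, 0.000). GM is vertical with |GM| = 51.2 and M on the −y side, so M = (0.000, -51.20). The virtual corner opposite G is at (51.80, -51.20). Since A1 is tangent to KN there, DN ⟂ KN and A1 meets PM tangentially, so DP is at right angles to PM, with radius 3.6, so the center D sits 3.6 in from both sides at D = (48.20, -47.60). Then |GD| = |D − G| = 67.74.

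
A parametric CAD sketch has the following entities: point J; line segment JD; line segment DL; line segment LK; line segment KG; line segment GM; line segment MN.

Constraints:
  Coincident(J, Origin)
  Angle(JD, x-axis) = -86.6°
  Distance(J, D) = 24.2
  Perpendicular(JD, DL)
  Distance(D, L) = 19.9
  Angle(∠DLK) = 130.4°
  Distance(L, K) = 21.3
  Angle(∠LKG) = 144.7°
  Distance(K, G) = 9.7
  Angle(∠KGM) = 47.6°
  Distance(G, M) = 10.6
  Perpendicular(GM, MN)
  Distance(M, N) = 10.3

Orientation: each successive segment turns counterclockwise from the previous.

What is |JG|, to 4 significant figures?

34.61

∠DLK = 130.4° gives LK at 53.00° from the x-axis; with |LK| = 21.3, K = (34.12, -5.966). ∠LKG = 144.7° gives KG at 88.30° from the x-axis; with |KG| = 9.7, G = (34.41, 3.729). Then |JG| = |G − J| = 34.61.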